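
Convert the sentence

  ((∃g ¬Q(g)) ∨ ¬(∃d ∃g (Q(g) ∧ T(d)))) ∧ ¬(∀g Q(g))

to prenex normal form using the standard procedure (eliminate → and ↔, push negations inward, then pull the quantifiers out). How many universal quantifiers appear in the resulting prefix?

Move each ¬ inward, flipping quantifiers it crosses:
  ((∃g ¬Q(g)) ∨ (∀d ∀g (¬Q(g) ∨ ¬T(d)))) ∧ (∃g ¬Q(g))
Standardize variables apart so no two quantifiers bind the same name: g↦c, g↦z1.
  ((∃g ¬Q(g)) ∨ (∀d ∀c (¬Q(c) ∨ ¬T(d)))) ∧ (∃z1 ¬Q(z1))
Extract every quantifier outward, since the variables are now distinct and don't occur free across branches:
  ∃g ∀d ∀c ∃z1 ((¬Q(g) ∨ ¬Q(c) ∨ ¬T(d)) ∧ ¬Q(z1))
The prefix is ∃g ∀d ∀c ∃z1: 2 universal, 2 existential.

2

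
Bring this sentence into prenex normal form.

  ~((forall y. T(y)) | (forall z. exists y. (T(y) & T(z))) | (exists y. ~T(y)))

Drive negations inward (¬∀x A ≡ ∃x ¬A, ¬∃x A ≡ ∀x ¬A, De Morgan for ∧/∨):
  (exists y. ~T(y)) & (exists z. forall y. (~T(y) | ~T(z))) & (forall y. T(y))
Standardize variables apart so no two quantifiers bind the same name: y↦s, y↦u.
  (exists y. ~T(y)) & (exists z. forall s. (~T(s) | ~T(z))) & (forall u. T(u))
Pull the quantifiers to the front (each side's bound variable is not free in the other side):
  exists y. exists z. forall s. forall u. (~T(y) & (~T(s) | ~T(z)) & T(u))

exists y. exists z. forall s. forall u. (~T(y) & (~T(s) | ~T(z)) & T(u))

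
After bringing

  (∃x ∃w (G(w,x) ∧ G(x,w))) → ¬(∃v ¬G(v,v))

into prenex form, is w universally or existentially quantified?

universal

Eliminate → and ↔ using ¬ and ∨.
  ¬(∃x ∃w (G(w,x) ∧ G(x,w))) ∨ ¬(∃v ¬G(v,v))
Drive negations inward (¬∀x A ≡ ∃x ¬A, ¬∃x A ≡ ∀x ¬A, De Morgan for ∧/∨):
  (∀x ∀w (¬G(w,x) ∨ ¬G(x,w))) ∨ (∀v G(v,v))
All bound variables are already distinct, so no renaming is needed.
Pull the quantifiers to the front (each side's bound variable is not free in the other side):
  ∀x ∀w ∀v (¬G(w,x) ∨ ¬G(x,w) ∨ G(v,v))
The quantifier ∃w sits under an odd number of negations (counting the antecedent side of each →), so it flips to ∀w.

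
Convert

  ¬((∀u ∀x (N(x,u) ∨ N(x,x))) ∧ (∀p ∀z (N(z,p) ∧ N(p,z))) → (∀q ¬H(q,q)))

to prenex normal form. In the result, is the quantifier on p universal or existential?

Eliminate → and ↔ using ¬ and ∨.
  ¬(¬((∀u ∀x (N(x,u) ∨ N(x,x))) ∧ (∀p ∀z (N(z,p) ∧ N(p,z)))) ∨ (∀q ¬H(q,q)))
Move each ¬ inward, flipping quantifiers it crosses:
  (∀u ∀x (N(x,u) ∨ N(x,x))) ∧ (∀p ∀z (N(z,p) ∧ N(p,z))) ∧ (∃q H(q,q))
All bound variables are already distinct, so no renaming is needed.
Extract every quantifier outward, since the variables are now distinct and don't occur free across branches:
  ∀u ∀x ∀p ∀z ∃q ((N(x,u) ∨ N(x,x)) ∧ N(z,p) ∧ N(p,z) ∧ H(q,q))
The quantifier ∀p sits under an even number of negations (counting the antecedent side of each →), so it remains universal.

universal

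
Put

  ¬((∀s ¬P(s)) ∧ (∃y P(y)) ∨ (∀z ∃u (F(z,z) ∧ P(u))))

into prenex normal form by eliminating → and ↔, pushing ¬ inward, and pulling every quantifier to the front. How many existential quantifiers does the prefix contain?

Push ¬ through the quantifiers and connectives to reach negation normal form:
  ((∃s P(s)) ∨ (∀y ¬P(y))) ∧ (∃z ∀u (¬F(z,z) ∨ ¬P(u)))
All bound variables are already distinct, so no renaming is needed.
Finally move all quantifiers to the prefix:
  ∃s ∀y ∃z ∀u ((P(s) ∨ ¬P(y)) ∧ (¬F(z,z) ∨ ¬P(u)))
The prefix is ∃s ∀y ∃z ∀u: 2 universal, 2 existential.

2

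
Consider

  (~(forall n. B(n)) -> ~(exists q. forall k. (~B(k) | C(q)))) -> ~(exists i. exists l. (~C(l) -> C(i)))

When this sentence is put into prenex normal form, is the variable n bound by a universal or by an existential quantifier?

existential

Eliminate → and ↔ using ¬ and ∨.
  ~(~~(forall n. B(n)) | ~(exists q. forall k. (~B(k) | C(q)))) | ~(exists i. exists l. (~~C(l) | C(i)))
Drive negations inward (¬∀x A ≡ ∃x ¬A, ¬∃x A ≡ ∀x ¬A, De Morgan for ∧/∨):
  (exists n. ~B(n)) & (exists q. forall k. (~B(k) | C(q))) | (forall i. forall l. (~C(l) & ~C(i)))
Finally move all quantifiers to the prefix:
  exists n. exists q. forall k. forall i. forall l. (~B(n) & (~B(k) | C(q)) | ~C(l) & ~C(i))
The quantifier forall n sits under an odd number of negations (counting the antecedent side of each →), so it flips to exists n.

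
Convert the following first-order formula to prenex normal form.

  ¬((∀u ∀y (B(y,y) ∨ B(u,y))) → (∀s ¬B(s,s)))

∀u ∀y ∃s ((B(y,y) ∨ B(u,y)) ∧ B(s,s))

Rewrite implications/biconditionals: A → B as ¬A ∨ B.
  ¬(¬(∀u ∀y (B(y,y) ∨ B(u,y))) ∨ (∀s ¬B(s,s)))
Move each ¬ inward, flipping quantifiers it crosses:
  (∀u ∀y (B(y,y) ∨ B(u,y))) ∧ (∃s B(s,s))
All bound variables are already distinct, so no renaming is needed.
Extract every quantifier outward, since the variables are now distinct and don't occur free across branches:
  ∀u ∀y ∃s ((B(y,y) ∨ B(u,y)) ∧ B(s,s))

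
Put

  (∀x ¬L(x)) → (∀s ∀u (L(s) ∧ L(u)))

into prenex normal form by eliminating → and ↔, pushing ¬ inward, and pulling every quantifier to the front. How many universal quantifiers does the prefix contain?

2

First replace A → B with ¬A ∨ B.
  ¬(∀x ¬L(x)) ∨ (∀s ∀u (L(s) ∧ L(u)))
Push ¬ through the quantifiers and connectives to reach negation normal form:
  (∃x L(x)) ∨ (∀s ∀u (L(s) ∧ L(u)))
All bound variables are already distinct, so no renaming is needed.
Extract every quantifier outward, since the variables are now distinct and don't occur free across branches:
  ∃x ∀s ∀u (L(x) ∨ L(s) ∧ L(u))
The prefix is ∃x ∀s ∀u: 2 universal, 1 existential.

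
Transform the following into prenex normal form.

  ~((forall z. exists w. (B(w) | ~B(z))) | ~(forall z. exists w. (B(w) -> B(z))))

exists z. forall w. forall v1. exists y1. (~B(w) & B(z) & (~B(y1) | B(v1)))

First replace A → B with ¬A ∨ B.
  ~((forall z. exists w. (B(w) | ~B(z))) | ~(forall z. exists w. (~B(w) | B(z))))
Push ¬ through the quantifiers and connectives to reach negation normal form:
  (exists z. forall w. (~B(w) & B(z))) & (forall z. exists w. (~B(w) | B(z)))
Give each quantifier a distinct variable: z↦v1, w↦y1.
  (exists z. forall w. (~B(w) & B(z))) & (forall v1. exists y1. (~B(y1) | B(v1)))
Extract every quantifier outward, since the variables are now distinct and don't occur free across branches:
  exists z. forall w. forall v1. exists y1. (~B(w) & B(z) & (~B(y1) | B(v1)))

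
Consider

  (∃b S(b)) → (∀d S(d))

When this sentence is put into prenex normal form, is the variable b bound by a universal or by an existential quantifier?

Eliminate → and ↔ using ¬ and ∨.
  ¬(∃b S(b)) ∨ (∀d S(d))
Move each ¬ inward, flipping quantifiers it crosses:
  (∀b ¬S(b)) ∨ (∀d S(d))
Extract every quantifier outward, since the variables are now distinct and don't occur free across branches:
  ∀b ∀d (¬S(b) ∨ S(d))
The quantifier ∃b sits under an odd number of negations (counting the antecedent side of each →), so it flips to ∀b.

universal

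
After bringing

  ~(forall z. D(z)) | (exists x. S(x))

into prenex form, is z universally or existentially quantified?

Drive negations inward (¬∀x A ≡ ∃x ¬A, ¬∃x A ≡ ∀x ¬A, De Morgan for ∧/∨):
  (exists z. ~D(z)) | (exists x. S(x))
All bound variables are already distinct, so no renaming is needed.
Extract every quantifier outward, since the variables are now distinct and don't occur free across branches:
  exists z. exists x. (~D(z) | S(x))
The quantifier forall z sits under an odd number of negations, so it flips to exists z.

existential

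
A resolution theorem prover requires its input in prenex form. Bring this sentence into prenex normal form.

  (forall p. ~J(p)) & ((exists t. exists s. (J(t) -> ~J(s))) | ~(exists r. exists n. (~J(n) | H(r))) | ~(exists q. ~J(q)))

forall p. exists t. exists s. forall r. forall n. forall q. (~J(p) & (~J(t) | ~J(s) | J(n) & ~H(r) | J(q)))

Rewrite implications/biconditionals: A → B as ¬A ∨ B.
  (forall p. ~J(p)) & ((exists t. exists s. (~J(t) | ~J(s))) | ~(exists r. exists n. (~J(n) | H(r))) | ~(exists q. ~J(q)))
Move each ¬ inward, flipping quantifiers it crosses:
  (forall p. ~J(p)) & ((exists t. exists s. (~J(t) | ~J(s))) | (forall r. forall n. (J(n) & ~H(r))) | (forall q. J(q)))
Pull the quantifiers to the front (each side's bound variable is not free in the other side):
  forall p. exists t. exists s. forall r. forall n. forall q. (~J(p) & (~J(t) | ~J(s) | J(n) & ~H(r) | J(q)))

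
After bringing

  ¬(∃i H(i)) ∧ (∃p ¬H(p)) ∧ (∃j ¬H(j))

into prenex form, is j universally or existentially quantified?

existential

Drive negations inward (¬∀x A ≡ ∃x ¬A, ¬∃x A ≡ ∀x ¬A, De Morgan for ∧/∨):
  (∀i ¬H(i)) ∧ (∃p ¬H(p)) ∧ (∃j ¬H(j))
All bound variables are already distinct, so no renaming is needed.
Finally move all quantifiers to the prefix:
  ∀i ∃p ∃j (¬H(i) ∧ ¬H(p) ∧ ¬H(j))
The quantifier ∃j sits under an even number of negations, so it remains existential.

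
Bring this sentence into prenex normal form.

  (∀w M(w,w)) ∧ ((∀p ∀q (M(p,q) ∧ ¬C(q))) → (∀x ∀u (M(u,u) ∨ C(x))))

First replace A → B with ¬A ∨ B.
  (∀w M(w,w)) ∧ (¬(∀p ∀q (M(p,q) ∧ ¬C(q))) ∨ (∀x ∀u (M(u,u) ∨ C(x))))
Move each ¬ inward, flipping quantifiers it crosses:
  (∀w M(w,w)) ∧ ((∃p ∃q (¬M(p,q) ∨ C(q))) ∨ (∀x ∀u (M(u,u) ∨ C(x))))
All bound variables are already distinct, so no renaming is needed.
Extract every quantifier outward, since the variables are now distinct and don't occur free across branches:
  ∀w ∃p ∃q ∀x ∀u (M(w,w) ∧ (¬M(p,q) ∨ C(q) ∨ M(u,u) ∨ C(x)))

∀w ∃p ∃q ∀x ∀u (M(w,w) ∧ (¬M(p,q) ∨ C(q) ∨ M(u,u) ∨ C(x)))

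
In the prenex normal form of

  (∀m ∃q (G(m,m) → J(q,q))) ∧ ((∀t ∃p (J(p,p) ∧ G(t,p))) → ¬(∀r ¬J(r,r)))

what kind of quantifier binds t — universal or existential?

existential

First replace A → B with ¬A ∨ B.
  (∀m ∃q (¬G(m,m) ∨ J(q,q))) ∧ (¬(∀t ∃p (J(p,p) ∧ G(t,p))) ∨ ¬(∀r ¬J(r,r)))
Move each ¬ inward, flipping quantifiers it crosses:
  (∀m ∃q (¬G(m,m) ∨ J(q,q))) ∧ ((∃t ∀p (¬J(p,p) ∨ ¬G(t,p))) ∨ (∃r J(r,r)))
All bound variables are already distinct, so no renaming is needed.
Extract every quantifier outward, since the variables are now distinct and don't occur free across branches:
  ∀m ∃q ∃t ∀p ∃r ((¬G(m,m) ∨ J(q,q)) ∧ (¬J(p,p) ∨ ¬G(t,p) ∨ J(r,r)))
The quantifier ∀t sits under an odd number of negations (counting the antecedent side of each →), so it flips to ∃t.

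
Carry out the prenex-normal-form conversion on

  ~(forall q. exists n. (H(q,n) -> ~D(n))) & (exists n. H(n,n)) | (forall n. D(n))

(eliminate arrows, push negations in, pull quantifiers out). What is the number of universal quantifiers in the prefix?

Eliminate → and ↔ using ¬ and ∨.
  ~(forall q. exists n. (~H(q,n) | ~D(n))) & (exists n. H(n,n)) | (forall n. D(n))
Push ¬ through the quantifiers and connectives to reach negation normal form:
  (exists q. forall n. (H(q,n) & D(n))) & (exists n. H(n,n)) | (forall n. D(n))
Give each quantifier a distinct variable: n↦z, n↦y.
  (exists q. forall n. (H(q,n) & D(n))) & (exists z. H(z,z)) | (forall y. D(y))
Pull the quantifiers to the front (each side's bound variable is not free in the other side):
  exists q. forall n. exists z. forall y. (H(q,n) & D(n) & H(z,z) | D(y))
The prefix is exists q forall n exists z forall y: 2 universal, 2 existential.

2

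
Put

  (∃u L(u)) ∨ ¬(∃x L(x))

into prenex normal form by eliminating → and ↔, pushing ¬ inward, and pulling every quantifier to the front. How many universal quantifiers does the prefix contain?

1

Push ¬ through the quantifiers and connectives to reach negation normal form:
  (∃u L(u)) ∨ (∀x ¬L(x))
Pull the quantifiers to the front (each side's bound variable is not free in the other side):
  ∃u ∀x (L(u) ∨ ¬L(x))
The prefix is ∃u ∀x: 1 universal, 1 existential.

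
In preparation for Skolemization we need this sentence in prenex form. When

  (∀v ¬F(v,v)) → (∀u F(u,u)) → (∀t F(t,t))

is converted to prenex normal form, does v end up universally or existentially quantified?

existential

First replace A → B with ¬A ∨ B.
  ¬(∀v ¬F(v,v)) ∨ ¬(∀u F(u,u)) ∨ (∀t F(t,t))
Move each ¬ inward, flipping quantifiers it crosses:
  (∃v F(v,v)) ∨ (∃u ¬F(u,u)) ∨ (∀t F(t,t))
Finally move all quantifiers to the prefix:
  ∃v ∃u ∀t (F(v,v) ∨ ¬F(u,u) ∨ F(t,t))
The quantifier ∀v sits under an odd number of negations (counting the antecedent side of each →), so it flips to ∃v.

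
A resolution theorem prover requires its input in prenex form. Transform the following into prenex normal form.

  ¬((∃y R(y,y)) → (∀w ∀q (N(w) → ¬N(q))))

∃y ∃w ∃q (R(y,y) ∧ N(w) ∧ N(q))

First replace A → B with ¬A ∨ B.
  ¬(¬(∃y R(y,y)) ∨ (∀w ∀q (¬N(w) ∨ ¬N(q))))
Push ¬ through the quantifiers and connectives to reach negation normal form:
  (∃y R(y,y)) ∧ (∃w ∃q (N(w) ∧ N(q)))
All bound variables are already distinct, so no renaming is needed.
Finally move all quantifiers to the prefix:
  ∃y ∃w ∃q (R(y,y) ∧ N(w) ∧ N(q))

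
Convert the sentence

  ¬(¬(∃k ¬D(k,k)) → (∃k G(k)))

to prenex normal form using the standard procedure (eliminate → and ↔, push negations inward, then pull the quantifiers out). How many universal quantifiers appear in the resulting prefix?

Rewrite implications/biconditionals: A → B as ¬A ∨ B.
  ¬(¬¬(∃k ¬D(k,k)) ∨ (∃k G(k)))
Move each ¬ inward, flipping quantifiers it crosses:
  (∀k D(k,k)) ∧ (∀k ¬G(k))
Standardize variables apart so no two quantifiers bind the same name: k↦t.
  (∀k D(k,k)) ∧ (∀t ¬G(t))
Pull the quantifiers to the front (each side's bound variable is not free in the other side):
  ∀k ∀t (D(k,k) ∧ ¬G(t))
The prefix is ∀k ∀t: 2 universal, 0 existential.

2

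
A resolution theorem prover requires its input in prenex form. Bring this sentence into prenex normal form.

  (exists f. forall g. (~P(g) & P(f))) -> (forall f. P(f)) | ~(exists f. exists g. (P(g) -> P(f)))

Rewrite implications/biconditionals: A → B as ¬A ∨ B.
  ~(exists f. forall g. (~P(g) & P(f))) | (forall f. P(f)) | ~(exists f. exists g. (~P(g) | P(f)))
Push ¬ through the quantifiers and connectives to reach negation normal form:
  (forall f. exists g. (P(g) | ~P(f))) | (forall f. P(f)) | (forall f. forall g. (P(g) & ~P(f)))
Give each quantifier a distinct variable: f↦b, f↦v, g↦x1.
  (forall f. exists g. (P(g) | ~P(f))) | (forall b. P(b)) | (forall v. forall x1. (P(x1) & ~P(v)))
Pull the quantifiers to the front (each side's bound variable is not free in the other side):
  forall f. exists g. forall b. forall v. forall x1. (P(g) | ~P(f) | P(b) | P(x1) & ~P(v))

forall f. exists g. forall b. forall v. forall x1. (P(g) | ~P(f) | P(b) | P(x1) & ~P(v))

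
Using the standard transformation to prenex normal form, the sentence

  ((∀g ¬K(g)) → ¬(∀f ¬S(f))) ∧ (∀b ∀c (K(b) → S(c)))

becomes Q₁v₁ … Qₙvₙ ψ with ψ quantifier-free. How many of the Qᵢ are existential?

First replace A → B with ¬A ∨ B.
  (¬(∀g ¬K(g)) ∨ ¬(∀f ¬S(f))) ∧ (∀b ∀c (¬K(b) ∨ S(c)))
Push ¬ through the quantifiers and connectives to reach negation normal form:
  ((∃g K(g)) ∨ (∃f S(f))) ∧ (∀b ∀c (¬K(b) ∨ S(c)))
Extract every quantifier outward, since the variables are now distinct and don't occur free across branches:
  ∃g ∃f ∀b ∀c ((K(g) ∨ S(f)) ∧ (¬K(b) ∨ S(c)))
The prefix is ∃g ∃f ∀b ∀c: 2 universal, 2 existential.

2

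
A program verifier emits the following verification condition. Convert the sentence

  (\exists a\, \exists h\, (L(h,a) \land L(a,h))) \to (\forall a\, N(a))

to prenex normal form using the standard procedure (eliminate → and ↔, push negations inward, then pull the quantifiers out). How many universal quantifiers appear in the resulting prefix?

3

Rewrite implications/biconditionals: A → B as ¬A ∨ B.
  \neg (\exists a\, \exists h\, (L(h,a) \land L(a,h))) \lor (\forall a\, N(a))
Push ¬ through the quantifiers and connectives to reach negation normal form:
  (\forall a\, \forall h\, (\neg L(h,a) \lor \neg L(a,h))) \lor (\forall a\, N(a))
Standardize variables apart so no two quantifiers bind the same name: a↦z.
  (\forall a\, \forall h\, (\neg L(h,a) \lor \neg L(a,h))) \lor (\forall z\, N(z))
Pull the quantifiers to the front (each side's bound variable is not free in the other side):
  \forall a\, \forall h\, \forall z\, (\neg L(h,a) \lor \neg L(a,h) \lor N(z))
The prefix is \forall a \forall h \forall z: 3 universal, 0 existential.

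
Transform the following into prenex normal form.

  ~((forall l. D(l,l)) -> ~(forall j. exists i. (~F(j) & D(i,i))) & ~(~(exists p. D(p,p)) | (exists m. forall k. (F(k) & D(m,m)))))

forall l. forall j. exists i. forall p. exists m. forall k. (D(l,l) & (~F(j) & D(i,i) | ~D(p,p) | F(k) & D(m,m)))

Eliminate → and ↔ using ¬ and ∨.
  ~(~(forall l. D(l,l)) | ~(forall j. exists i. (~F(j) & D(i,i))) & ~(~(exists p. D(p,p)) | (exists m. forall k. (F(k) & D(m,m)))))
Push ¬ through the quantifiers and connectives to reach negation normal form:
  (forall l. D(l,l)) & ((forall j. exists i. (~F(j) & D(i,i))) | (forall p. ~D(p,p)) | (exists m. forall k. (F(k) & D(m,m))))
Extract every quantifier outward, since the variables are now distinct and don't occur free across branches:
  forall l. forall j. exists i. forall p. exists m. forall k. (D(l,l) & (~F(j) & D(i,i) | ~D(p,p) | F(k) & D(m,m)))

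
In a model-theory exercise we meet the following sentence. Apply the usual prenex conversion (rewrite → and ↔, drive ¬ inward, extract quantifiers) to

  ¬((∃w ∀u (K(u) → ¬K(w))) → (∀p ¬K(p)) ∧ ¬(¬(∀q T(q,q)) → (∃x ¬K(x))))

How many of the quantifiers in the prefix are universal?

First replace A → B with ¬A ∨ B.
  ¬(¬(∃w ∀u (¬K(u) ∨ ¬K(w))) ∨ (∀p ¬K(p)) ∧ ¬(¬¬(∀q T(q,q)) ∨ (∃x ¬K(x))))
Drive negations inward (¬∀x A ≡ ∃x ¬A, ¬∃x A ≡ ∀x ¬A, De Morgan for ∧/∨):
  (∃w ∀u (¬K(u) ∨ ¬K(w))) ∧ ((∃p K(p)) ∨ (∀q T(q,q)) ∨ (∃x ¬K(x)))
All bound variables are already distinct, so no renaming is needed.
Finally move all quantifiers to the prefix:
  ∃w ∀u ∃p ∀q ∃x ((¬K(u) ∨ ¬K(w)) ∧ (K(p) ∨ T(q,q) ∨ ¬K(x)))
The prefix is ∃w ∀u ∃p ∀q ∃x: 2 universal, 3 existential.

2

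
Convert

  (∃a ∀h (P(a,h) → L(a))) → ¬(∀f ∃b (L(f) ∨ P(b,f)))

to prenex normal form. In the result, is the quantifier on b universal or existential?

Rewrite implications/biconditionals: A → B as ¬A ∨ B.
  ¬(∃a ∀h (¬P(a,h) ∨ L(a))) ∨ ¬(∀f ∃b (L(f) ∨ P(b,f)))
Move each ¬ inward, flipping quantifiers it crosses:
  (∀a ∃h (P(a,h) ∧ ¬L(a))) ∨ (∃f ∀b (¬L(f) ∧ ¬P(b,f)))
All bound variables are already distinct, so no renaming is needed.
Pull the quantifiers to the front (each side's bound variable is not free in the other side):
  ∀a ∃h ∃f ∀b (P(a,h) ∧ ¬L(a) ∨ ¬L(f) ∧ ¬P(b,f))
The quantifier ∃b sits under an odd number of negations (counting the antecedent side of each →), so it flips to ∀b.

universal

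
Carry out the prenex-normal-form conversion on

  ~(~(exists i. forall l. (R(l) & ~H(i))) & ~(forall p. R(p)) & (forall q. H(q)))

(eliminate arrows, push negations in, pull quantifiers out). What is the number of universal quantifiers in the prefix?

2

Push ¬ through the quantifiers and connectives to reach negation normal form:
  (exists i. forall l. (R(l) & ~H(i))) | (forall p. R(p)) | (exists q. ~H(q))
All bound variables are already distinct, so no renaming is needed.
Finally move all quantifiers to the prefix:
  exists i. forall l. forall p. exists q. (R(l) & ~H(i) | R(p) | ~H(q))
The prefix is exists i forall l forall p exists q: 2 universal, 2 existential.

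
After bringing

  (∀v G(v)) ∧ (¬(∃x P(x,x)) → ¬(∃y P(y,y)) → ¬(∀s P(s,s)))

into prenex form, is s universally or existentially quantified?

Eliminate → and ↔ using ¬ and ∨.
  (∀v G(v)) ∧ (¬¬(∃x P(x,x)) ∨ ¬¬(∃y P(y,y)) ∨ ¬(∀s P(s,s)))
Move each ¬ inward, flipping quantifiers it crosses:
  (∀v G(v)) ∧ ((∃x P(x,x)) ∨ (∃y P(y,y)) ∨ (∃s ¬P(s,s)))
All bound variables are already distinct, so no renaming is needed.
Extract every quantifier outward, since the variables are now distinct and don't occur free across branches:
  ∀v ∃x ∃y ∃s (G(v) ∧ (P(x,x) ∨ P(y,y) ∨ ¬P(s,s)))
The quantifier ∀s sits under an odd number of negations (counting the antecedent side of each →), so it flips to ∃s.

existential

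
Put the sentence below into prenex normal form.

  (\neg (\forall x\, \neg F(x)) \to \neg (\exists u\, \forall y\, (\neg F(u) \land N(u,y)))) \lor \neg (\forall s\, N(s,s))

\forall x\, \forall u\, \exists y\, \exists s\, (\neg F(x) \lor F(u) \lor \neg N(u,y) \lor \neg N(s,s))

First replace A → B with ¬A ∨ B.
  \neg \neg (\forall x\, \neg F(x)) \lor \neg (\exists u\, \forall y\, (\neg F(u) \land N(u,y))) \lor \neg (\forall s\, N(s,s))
Drive negations inward (¬∀x A ≡ ∃x ¬A, ¬∃x A ≡ ∀x ¬A, De Morgan for ∧/∨):
  (\forall x\, \neg F(x)) \lor (\forall u\, \exists y\, (F(u) \lor \neg N(u,y))) \lor (\exists s\, \neg N(s,s))
Extract every quantifier outward, since the variables are now distinct and don't occur free across branches:
  \forall x\, \forall u\, \exists y\, \exists s\, (\neg F(x) \lor F(u) \lor \neg N(u,y) \lor \neg N(s,s))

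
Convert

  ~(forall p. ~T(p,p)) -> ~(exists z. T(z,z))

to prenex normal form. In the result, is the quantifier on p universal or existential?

First replace A → B with ¬A ∨ B.
  ~~(forall p. ~T(p,p)) | ~(exists z. T(z,z))
Push ¬ through the quantifiers and connectives to reach negation normal form:
  (forall p. ~T(p,p)) | (forall z. ~T(z,z))
All bound variables are already distinct, so no renaming is needed.
Pull the quantifiers to the front (each side's bound variable is not free in the other side):
  forall p. forall z. (~T(p,p) | ~T(z,z))
The quantifier forall p sits under an even number of negations (counting the antecedent side of each →), so it remains universal.

universal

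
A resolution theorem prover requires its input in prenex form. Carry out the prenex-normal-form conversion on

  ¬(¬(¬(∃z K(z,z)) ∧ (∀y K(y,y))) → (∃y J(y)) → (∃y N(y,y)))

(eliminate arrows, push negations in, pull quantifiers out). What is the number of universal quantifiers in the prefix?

1

Rewrite implications/biconditionals: A → B as ¬A ∨ B.
  ¬(¬¬(¬(∃z K(z,z)) ∧ (∀y K(y,y))) ∨ ¬(∃y J(y)) ∨ (∃y N(y,y)))
Move each ¬ inward, flipping quantifiers it crosses:
  ((∃z K(z,z)) ∨ (∃y ¬K(y,y))) ∧ (∃y J(y)) ∧ (∀y ¬N(y,y))
Give each quantifier a distinct variable: y↦q, y↦x.
  ((∃z K(z,z)) ∨ (∃y ¬K(y,y))) ∧ (∃q J(q)) ∧ (∀x ¬N(x,x))
Finally move all quantifiers to the prefix:
  ∃z ∃y ∃q ∀x ((K(z,z) ∨ ¬K(y,y)) ∧ J(q) ∧ ¬N(x,x))
The prefix is ∃z ∃y ∃q ∀x: 1 universal, 3 existential.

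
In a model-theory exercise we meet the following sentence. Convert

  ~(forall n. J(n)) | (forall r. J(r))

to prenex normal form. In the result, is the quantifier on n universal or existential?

Push ¬ through the quantifiers and connectives to reach negation normal form:
  (exists n. ~J(n)) | (forall r. J(r))
Pull the quantifiers to the front (each side's bound variable is not free in the other side):
  exists n. forall r. (~J(n) | J(r))
The quantifier forall n sits under an odd number of negations, so it flips to exists n.

existential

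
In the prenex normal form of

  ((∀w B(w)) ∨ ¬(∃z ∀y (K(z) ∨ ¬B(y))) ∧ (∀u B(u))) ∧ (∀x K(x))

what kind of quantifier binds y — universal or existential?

existential

Drive negations inward (¬∀x A ≡ ∃x ¬A, ¬∃x A ≡ ∀x ¬A, De Morgan for ∧/∨):
  ((∀w B(w)) ∨ (∀z ∃y (¬K(z) ∧ B(y))) ∧ (∀u B(u))) ∧ (∀x K(x))
Extract every quantifier outward, since the variables are now distinct and don't occur free across branches:
  ∀w ∀z ∃y ∀u ∀x ((B(w) ∨ ¬K(z) ∧ B(y) ∧ B(u)) ∧ K(x))
The quantifier ∀y sits under an odd number of negations, so it flips to ∃y.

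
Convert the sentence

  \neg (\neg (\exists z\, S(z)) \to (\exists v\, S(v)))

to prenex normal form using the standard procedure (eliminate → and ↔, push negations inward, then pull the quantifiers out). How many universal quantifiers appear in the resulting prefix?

Rewrite implications/biconditionals: A → B as ¬A ∨ B.
  \neg (\neg \neg (\exists z\, S(z)) \lor (\exists v\, S(v)))
Push ¬ through the quantifiers and connectives to reach negation normal form:
  (\forall z\, \neg S(z)) \land (\forall v\, \neg S(v))
All bound variables are already distinct, so no renaming is needed.
Extract every quantifier outward, since the variables are now distinct and don't occur free across branches:
  \forall z\, \forall v\, (\neg S(z) \land \neg S(v))
The prefix is \forall z \forall v: 2 universal, 0 existential.

2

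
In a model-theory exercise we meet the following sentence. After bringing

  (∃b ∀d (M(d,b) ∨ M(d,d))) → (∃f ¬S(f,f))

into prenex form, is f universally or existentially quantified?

Eliminate → and ↔ using ¬ and ∨.
  ¬(∃b ∀d (M(d,b) ∨ M(d,d))) ∨ (∃f ¬S(f,f))
Push ¬ through the quantifiers and connectives to reach negation normal form:
  (∀b ∃d (¬M(d,b) ∧ ¬M(d,d))) ∨ (∃f ¬S(f,f))
Pull the quantifiers to the front (each side's bound variable is not free in the other side):
  ∀b ∃d ∃f (¬M(d,b) ∧ ¬M(d,d) ∨ ¬S(f,f))
The quantifier ∃f sits under an even number of negations (counting the antecedent side of each →), so it remains existential.

existential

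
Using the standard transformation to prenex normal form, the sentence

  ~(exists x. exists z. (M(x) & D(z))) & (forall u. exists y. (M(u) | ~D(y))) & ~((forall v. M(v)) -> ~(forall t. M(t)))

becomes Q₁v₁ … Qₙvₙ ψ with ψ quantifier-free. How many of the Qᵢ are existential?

First replace A → B with ¬A ∨ B.
  ~(exists x. exists z. (M(x) & D(z))) & (forall u. exists y. (M(u) | ~D(y))) & ~(~(forall v. M(v)) | ~(forall t. M(t)))
Move each ¬ inward, flipping quantifiers it crosses:
  (forall x. forall z. (~M(x) | ~D(z))) & (forall u. exists y. (M(u) | ~D(y))) & (forall v. M(v)) & (forall t. M(t))
All bound variables are already distinct, so no renaming is needed.
Finally move all quantifiers to the prefix:
  forall x. forall z. forall u. exists y. forall v. forall t. ((~M(x) | ~D(z)) & (M(u) | ~D(y)) & M(v) & M(t))
The prefix is forall x forall z forall u exists y forall v forall t: 5 universal, 1 existential.

1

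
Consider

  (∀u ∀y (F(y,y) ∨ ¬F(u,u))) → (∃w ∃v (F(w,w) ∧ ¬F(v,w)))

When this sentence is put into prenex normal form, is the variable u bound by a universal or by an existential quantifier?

Eliminate → and ↔ using ¬ and ∨.
  ¬(∀u ∀y (F(y,y) ∨ ¬F(u,u))) ∨ (∃w ∃v (F(w,w) ∧ ¬F(v,w)))
Drive negations inward (¬∀x A ≡ ∃x ¬A, ¬∃x A ≡ ∀x ¬A, De Morgan for ∧/∨):
  (∃u ∃y (¬F(y,y) ∧ F(u,u))) ∨ (∃w ∃v (F(w,w) ∧ ¬F(v,w)))
Pull the quantifiers to the front (each side's bound variable is not free in the other side):
  ∃u ∃y ∃w ∃v (¬F(y,y) ∧ F(u,u) ∨ F(w,w) ∧ ¬F(v,w))
The quantifier ∀u sits under an odd number of negations (counting the antecedent side of each →), so it flips to ∃u.

existential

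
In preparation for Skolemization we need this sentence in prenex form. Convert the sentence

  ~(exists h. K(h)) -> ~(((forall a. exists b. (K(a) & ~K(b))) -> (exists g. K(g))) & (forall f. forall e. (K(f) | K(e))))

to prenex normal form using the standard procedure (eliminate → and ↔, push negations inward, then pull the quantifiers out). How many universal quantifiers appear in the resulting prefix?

Eliminate → and ↔ using ¬ and ∨.
  ~~(exists h. K(h)) | ~((~(forall a. exists b. (K(a) & ~K(b))) | (exists g. K(g))) & (forall f. forall e. (K(f) | K(e))))
Move each ¬ inward, flipping quantifiers it crosses:
  (exists h. K(h)) | (forall a. exists b. (K(a) & ~K(b))) & (forall g. ~K(g)) | (exists f. exists e. (~K(f) & ~K(e)))
Extract every quantifier outward, since the variables are now distinct and don't occur free across branches:
  exists h. forall a. exists b. forall g. exists f. exists e. (K(h) | K(a) & ~K(b) & ~K(g) | ~K(f) & ~K(e))
The prefix is exists h forall a exists b forall g exists f exists e: 2 universal, 4 existential.

2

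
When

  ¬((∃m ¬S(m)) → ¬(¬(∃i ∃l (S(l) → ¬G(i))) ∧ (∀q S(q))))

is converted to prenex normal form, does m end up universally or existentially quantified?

First replace A → B with ¬A ∨ B.
  ¬(¬(∃m ¬S(m)) ∨ ¬(¬(∃i ∃l (¬S(l) ∨ ¬G(i))) ∧ (∀q S(q))))
Drive negations inward (¬∀x A ≡ ∃x ¬A, ¬∃x A ≡ ∀x ¬A, De Morgan for ∧/∨):
  (∃m ¬S(m)) ∧ (∀i ∀l (S(l) ∧ G(i))) ∧ (∀q S(q))
All bound variables are already distinct, so no renaming is needed.
Finally move all quantifiers to the prefix:
  ∃m ∀i ∀l ∀q (¬S(m) ∧ S(l) ∧ G(i) ∧ S(q))
The quantifier ∃m sits under an even number of negations (counting the antecedent side of each →), so it remains existential.

existential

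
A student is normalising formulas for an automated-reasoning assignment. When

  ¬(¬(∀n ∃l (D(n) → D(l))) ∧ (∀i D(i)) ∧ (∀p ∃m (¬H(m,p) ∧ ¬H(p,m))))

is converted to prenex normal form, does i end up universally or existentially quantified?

Rewrite implications/biconditionals: A → B as ¬A ∨ B.
  ¬(¬(∀n ∃l (¬D(n) ∨ D(l))) ∧ (∀i D(i)) ∧ (∀p ∃m (¬H(m,p) ∧ ¬H(p,m))))
Push ¬ through the quantifiers and connectives to reach negation normal form:
  (∀n ∃l (¬D(n) ∨ D(l))) ∨ (∃i ¬D(i)) ∨ (∃p ∀m (H(m,p) ∨ H(p,m)))
Pull the quantifiers to the front (each side's bound variable is not free in the other side):
  ∀n ∃l ∃i ∃p ∀m (¬D(n) ∨ D(l) ∨ ¬D(i) ∨ H(m,p) ∨ H(p,m))
The quantifier ∀i sits under an odd number of negations (counting the antecedent side of each →), so it flips to ∃i.

existential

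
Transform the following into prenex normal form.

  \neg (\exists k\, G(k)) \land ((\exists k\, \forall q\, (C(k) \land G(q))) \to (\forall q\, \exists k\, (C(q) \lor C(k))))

\forall k\, \forall v\, \exists q\, \forall r\, \exists w1\, (\neg G(k) \land (\neg C(v) \lor \neg G(q) \lor C(r) \lor C(w1)))

First replace A → B with ¬A ∨ B.
  \neg (\exists k\, G(k)) \land (\neg (\exists k\, \forall q\, (C(k) \land G(q))) \lor (\forall q\, \exists k\, (C(q) \lor C(k))))
Drive negations inward (¬∀x A ≡ ∃x ¬A, ¬∃x A ≡ ∀x ¬A, De Morgan for ∧/∨):
  (\forall k\, \neg G(k)) \land ((\forall k\, \exists q\, (\neg C(k) \lor \neg G(q))) \lor (\forall q\, \exists k\, (C(q) \lor C(k))))
Rename bound variables to avoid capture: k↦v, q↦r, k↦w1.
  (\forall k\, \neg G(k)) \land ((\forall v\, \exists q\, (\neg C(v) \lor \neg G(q))) \lor (\forall r\, \exists w1\, (C(r) \lor C(w1))))
Finally move all quantifiers to the prefix:
  \forall k\, \forall v\, \exists q\, \forall r\, \exists w1\, (\neg G(k) \land (\neg C(v) \lor \neg G(q) \lor C(r) \lor C(w1)))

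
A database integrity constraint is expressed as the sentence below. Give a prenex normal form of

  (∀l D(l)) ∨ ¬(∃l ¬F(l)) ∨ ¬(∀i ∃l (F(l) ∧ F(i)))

Drive negations inward (¬∀x A ≡ ∃x ¬A, ¬∃x A ≡ ∀x ¬A, De Morgan for ∧/∨):
  (∀l D(l)) ∨ (∀l F(l)) ∨ (∃i ∀l (¬F(l) ∨ ¬F(i)))
Give each quantifier a distinct variable: l↦y, l↦w1.
  (∀l D(l)) ∨ (∀y F(y)) ∨ (∃i ∀w1 (¬F(w1) ∨ ¬F(i)))
Extract every quantifier outward, since the variables are now distinct and don't occur free across branches:
  ∀l ∀y ∃i ∀w1 (D(l) ∨ F(y) ∨ ¬F(w1) ∨ ¬F(i))

∀l ∀y ∃i ∀w1 (D(l) ∨ F(y) ∨ ¬F(w1) ∨ ¬F(i))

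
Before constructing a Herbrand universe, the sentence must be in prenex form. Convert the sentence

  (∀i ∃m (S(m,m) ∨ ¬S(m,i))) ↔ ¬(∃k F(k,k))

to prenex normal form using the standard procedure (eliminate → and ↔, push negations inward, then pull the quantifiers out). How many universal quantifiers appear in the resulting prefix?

3

Rewrite implications/biconditionals: A → B as ¬A ∨ B; A ↔ B as (¬A ∨ B) ∧ (¬B ∨ A).
  (¬(∀i ∃m (S(m,m) ∨ ¬S(m,i))) ∨ ¬(∃k F(k,k))) ∧ (¬¬(∃k F(k,k)) ∨ (∀i ∃m (S(m,m) ∨ ¬S(m,i))))
Push ¬ through the quantifiers and connectives to reach negation normal form:
  ((∃i ∀m (¬S(m,m) ∧ S(m,i))) ∨ (∀k ¬F(k,k))) ∧ ((∃k F(k,k)) ∨ (∀i ∃m (S(m,m) ∨ ¬S(m,i))))
Standardize variables apart so no two quantifiers bind the same name: k↦c, i↦w1, m↦x1.
  ((∃i ∀m (¬S(m,m) ∧ S(m,i))) ∨ (∀k ¬F(k,k))) ∧ ((∃c F(c,c)) ∨ (∀w1 ∃x1 (S(x1,x1) ∨ ¬S(x1,w1))))
Pull the quantifiers to the front (each side's bound variable is not free in the other side):
  ∃i ∀m ∀k ∃c ∀w1 ∃x1 ((¬S(m,m) ∧ S(m,i) ∨ ¬F(k,k)) ∧ (F(c,c) ∨ S(x1,x1) ∨ ¬S(x1,w1)))
The prefix is ∃i ∀m ∀k ∃c ∀w1 ∃x1: 3 universal, 3 existential.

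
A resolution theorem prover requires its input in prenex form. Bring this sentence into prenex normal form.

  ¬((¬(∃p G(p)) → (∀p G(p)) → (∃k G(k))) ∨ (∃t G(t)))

∀p ∀b ∀k ∀t (¬G(p) ∧ G(b) ∧ ¬G(k) ∧ ¬G(t))

First replace A → B with ¬A ∨ B.
  ¬(¬¬(∃p G(p)) ∨ ¬(∀p G(p)) ∨ (∃k G(k)) ∨ (∃t G(t)))
Move each ¬ inward, flipping quantifiers it crosses:
  (∀p ¬G(p)) ∧ (∀p G(p)) ∧ (∀k ¬G(k)) ∧ (∀t ¬G(t))
Give each quantifier a distinct variable: p↦b.
  (∀p ¬G(p)) ∧ (∀b G(b)) ∧ (∀k ¬G(k)) ∧ (∀t ¬G(t))
Finally move all quantifiers to the prefix:
  ∀p ∀b ∀k ∀t (¬G(p) ∧ G(b) ∧ ¬G(k) ∧ ¬G(t))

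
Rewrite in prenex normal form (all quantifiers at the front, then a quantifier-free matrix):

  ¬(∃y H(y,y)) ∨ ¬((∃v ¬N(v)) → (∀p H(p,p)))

∀y ∃v ∃p (¬H(y,y) ∨ ¬N(v) ∧ ¬H(p,p))

Eliminate → and ↔ using ¬ and ∨.
  ¬(∃y H(y,y)) ∨ ¬(¬(∃v ¬N(v)) ∨ (∀p H(p,p)))
Push ¬ through the quantifiers and connectives to reach negation normal form:
  (∀y ¬H(y,y)) ∨ (∃v ¬N(v)) ∧ (∃p ¬H(p,p))
All bound variables are already distinct, so no renaming is needed.
Extract every quantifier outward, since the variables are now distinct and don't occur free across branches:
  ∀y ∃v ∃p (¬H(y,y) ∨ ¬N(v) ∧ ¬H(p,p))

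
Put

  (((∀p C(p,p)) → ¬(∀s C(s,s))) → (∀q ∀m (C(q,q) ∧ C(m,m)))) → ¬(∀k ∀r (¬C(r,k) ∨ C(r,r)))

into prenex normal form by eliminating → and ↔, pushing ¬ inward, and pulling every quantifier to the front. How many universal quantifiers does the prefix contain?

0

Rewrite implications/biconditionals: A → B as ¬A ∨ B.
  ¬(¬(¬(∀p C(p,p)) ∨ ¬(∀s C(s,s))) ∨ (∀q ∀m (C(q,q) ∧ C(m,m)))) ∨ ¬(∀k ∀r (¬C(r,k) ∨ C(r,r)))
Move each ¬ inward, flipping quantifiers it crosses:
  ((∃p ¬C(p,p)) ∨ (∃s ¬C(s,s))) ∧ (∃q ∃m (¬C(q,q) ∨ ¬C(m,m))) ∨ (∃k ∃r (C(r,k) ∧ ¬C(r,r)))
All bound variables are already distinct, so no renaming is needed.
Extract every quantifier outward, since the variables are now distinct and don't occur free across branches:
  ∃p ∃s ∃q ∃m ∃k ∃r ((¬C(p,p) ∨ ¬C(s,s)) ∧ (¬C(q,q) ∨ ¬C(m,m)) ∨ C(r,k) ∧ ¬C(r,r))
The prefix is ∃p ∃s ∃q ∃m ∃k ∃r: 0 universal, 6 existential.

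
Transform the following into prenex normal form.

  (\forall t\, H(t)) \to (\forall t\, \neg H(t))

\exists t\, \forall q\, (\neg H(t) \lor \neg H(q))

Rewrite implications/biconditionals: A → B as ¬A ∨ B.
  \neg (\forall t\, H(t)) \lor (\forall t\, \neg H(t))
Move each ¬ inward, flipping quantifiers it crosses:
  (\exists t\, \neg H(t)) \lor (\forall t\, \neg H(t))
Give each quantifier a distinct variable: t↦q.
  (\exists t\, \neg H(t)) \lor (\forall q\, \neg H(q))
Finally move all quantifiers to the prefix:
  \exists t\, \forall q\, (\neg H(t) \lor \neg H(q))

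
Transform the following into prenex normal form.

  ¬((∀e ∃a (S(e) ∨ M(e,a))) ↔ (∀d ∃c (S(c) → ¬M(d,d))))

∀e ∃a ∃d ∀c ∀q ∃r ∃w1 ∀u1 ((S(e) ∨ M(e,a)) ∧ S(c) ∧ M(d,d) ∨ (¬S(r) ∨ ¬M(q,q)) ∧ ¬S(w1) ∧ ¬M(w1,u1))

Eliminate → and ↔ using ¬ and ∨; A ↔ B as (¬A ∨ B) ∧ (¬B ∨ A).
  ¬((¬(∀e ∃a (S(e) ∨ M(e,a))) ∨ (∀d ∃c (¬S(c) ∨ ¬M(d,d)))) ∧ (¬(∀d ∃c (¬S(c) ∨ ¬M(d,d))) ∨ (∀e ∃a (S(e) ∨ M(e,a)))))
Drive negations inward (¬∀x A ≡ ∃x ¬A, ¬∃x A ≡ ∀x ¬A, De Morgan for ∧/∨):
  (∀e ∃a (S(e) ∨ M(e,a))) ∧ (∃d ∀c (S(c) ∧ M(d,d))) ∨ (∀d ∃c (¬S(c) ∨ ¬M(d,d))) ∧ (∃e ∀a (¬S(e) ∧ ¬M(e,a)))
Standardize variables apart so no two quantifiers bind the same name: d↦q, c↦r, e↦w1, a↦u1.
  (∀e ∃a (S(e) ∨ M(e,a))) ∧ (∃d ∀c (S(c) ∧ M(d,d))) ∨ (∀q ∃r (¬S(r) ∨ ¬M(q,q))) ∧ (∃w1 ∀u1 (¬S(w1) ∧ ¬M(w1,u1)))
Pull the quantifiers to the front (each side's bound variable is not free in the other side):
  ∀e ∃a ∃d ∀c ∀q ∃r ∃w1 ∀u1 ((S(e) ∨ M(e,a)) ∧ S(c) ∧ M(d,d) ∨ (¬S(r) ∨ ¬M(q,q)) ∧ ¬S(w1) ∧ ¬M(w1,u1))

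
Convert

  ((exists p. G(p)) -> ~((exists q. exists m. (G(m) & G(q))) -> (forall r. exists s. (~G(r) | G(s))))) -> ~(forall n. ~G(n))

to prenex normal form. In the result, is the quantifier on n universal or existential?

Rewrite implications/biconditionals: A → B as ¬A ∨ B.
  ~(~(exists p. G(p)) | ~(~(exists q. exists m. (G(m) & G(q))) | (forall r. exists s. (~G(r) | G(s))))) | ~(forall n. ~G(n))
Drive negations inward (¬∀x A ≡ ∃x ¬A, ¬∃x A ≡ ∀x ¬A, De Morgan for ∧/∨):
  (exists p. G(p)) & ((forall q. forall m. (~G(m) | ~G(q))) | (forall r. exists s. (~G(r) | G(s)))) | (exists n. G(n))
Extract every quantifier outward, since the variables are now distinct and don't occur free across branches:
  exists p. forall q. forall m. forall r. exists s. exists n. (G(p) & (~G(m) | ~G(q) | ~G(r) | G(s)) | G(n))
The quantifier forall n sits under an odd number of negations (counting the antecedent side of each →), so it flips to exists n.

existential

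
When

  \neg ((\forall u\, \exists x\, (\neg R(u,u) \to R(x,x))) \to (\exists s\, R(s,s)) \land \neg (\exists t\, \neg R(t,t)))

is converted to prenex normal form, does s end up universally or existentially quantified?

universal

First replace A → B with ¬A ∨ B.
  \neg (\neg (\forall u\, \exists x\, (\neg \neg R(u,u) \lor R(x,x))) \lor (\exists s\, R(s,s)) \land \neg (\exists t\, \neg R(t,t)))
Push ¬ through the quantifiers and connectives to reach negation normal form:
  (\forall u\, \exists x\, (R(u,u) \lor R(x,x))) \land ((\forall s\, \neg R(s,s)) \lor (\exists t\, \neg R(t,t)))
All bound variables are already distinct, so no renaming is needed.
Pull the quantifiers to the front (each side's bound variable is not free in the other side):
  \forall u\, \exists x\, \forall s\, \exists t\, ((R(u,u) \lor R(x,x)) \land (\neg R(s,s) \lor \neg R(t,t)))
The quantifier \exists s sits under an odd number of negations (counting the antecedent side of each →), so it flips to \forall s.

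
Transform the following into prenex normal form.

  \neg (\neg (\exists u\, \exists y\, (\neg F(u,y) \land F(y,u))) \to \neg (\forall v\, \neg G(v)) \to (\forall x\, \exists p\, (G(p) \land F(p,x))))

\forall u\, \forall y\, \exists v\, \exists x\, \forall p\, ((F(u,y) \lor \neg F(y,u)) \land G(v) \land (\neg G(p) \lor \neg F(p,x)))

Rewrite implications/biconditionals: A → B as ¬A ∨ B.
  \neg (\neg \neg (\exists u\, \exists y\, (\neg F(u,y) \land F(y,u))) \lor \neg \neg (\forall v\, \neg G(v)) \lor (\forall x\, \exists p\, (G(p) \land F(p,x))))
Drive negations inward (¬∀x A ≡ ∃x ¬A, ¬∃x A ≡ ∀x ¬A, De Morgan for ∧/∨):
  (\forall u\, \forall y\, (F(u,y) \lor \neg F(y,u))) \land (\exists v\, G(v)) \land (\exists x\, \forall p\, (\neg G(p) \lor \neg F(p,x)))
All bound variables are already distinct, so no renaming is needed.
Extract every quantifier outward, since the variables are now distinct and don't occur free across branches:
  \forall u\, \forall y\, \exists v\, \exists x\, \forall p\, ((F(u,y) \lor \neg F(y,u)) \land G(v) \land (\neg G(p) \lor \neg F(p,x)))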